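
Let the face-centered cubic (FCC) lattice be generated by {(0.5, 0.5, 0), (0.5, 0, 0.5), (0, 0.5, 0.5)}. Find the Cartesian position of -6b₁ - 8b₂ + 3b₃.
(-7, -1.5, -2.5)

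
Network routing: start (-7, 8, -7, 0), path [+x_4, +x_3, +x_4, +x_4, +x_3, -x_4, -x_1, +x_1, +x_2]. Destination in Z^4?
(-7, 9, -5, 2)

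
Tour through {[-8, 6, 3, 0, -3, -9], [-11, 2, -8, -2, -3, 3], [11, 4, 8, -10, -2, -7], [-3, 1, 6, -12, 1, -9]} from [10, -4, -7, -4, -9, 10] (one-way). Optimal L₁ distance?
130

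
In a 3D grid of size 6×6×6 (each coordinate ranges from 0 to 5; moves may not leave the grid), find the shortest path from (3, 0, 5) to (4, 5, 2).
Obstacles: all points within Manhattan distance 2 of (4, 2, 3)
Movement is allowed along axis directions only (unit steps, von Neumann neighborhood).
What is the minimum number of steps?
9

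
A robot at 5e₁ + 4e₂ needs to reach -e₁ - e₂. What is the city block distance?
11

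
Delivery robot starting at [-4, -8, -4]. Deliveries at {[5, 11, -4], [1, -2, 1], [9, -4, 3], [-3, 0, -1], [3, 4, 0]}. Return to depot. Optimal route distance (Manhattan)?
90
(one optimal route: (-4, -8, -4) → (5, 11, -4) → (3, 4, 0) → (9, -4, 3) → (1, -2, 1) → (-3, 0, -1) → (-4, -8, -4))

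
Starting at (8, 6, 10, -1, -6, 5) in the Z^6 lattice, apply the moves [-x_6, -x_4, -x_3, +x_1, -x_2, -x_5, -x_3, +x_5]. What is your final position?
(9, 5, 8, -2, -6, 4)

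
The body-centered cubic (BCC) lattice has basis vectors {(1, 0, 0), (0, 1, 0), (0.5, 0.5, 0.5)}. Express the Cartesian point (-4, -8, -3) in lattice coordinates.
-b₁ - 5b₂ - 6b₃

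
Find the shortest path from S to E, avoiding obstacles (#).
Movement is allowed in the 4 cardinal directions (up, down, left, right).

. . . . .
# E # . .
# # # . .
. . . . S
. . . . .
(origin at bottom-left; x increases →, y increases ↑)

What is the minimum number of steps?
7
(one shortest path: (4, 1) → (3, 1) → (3, 2) → (3, 3) → (3, 4) → (2, 4) → (1, 4) → (1, 3))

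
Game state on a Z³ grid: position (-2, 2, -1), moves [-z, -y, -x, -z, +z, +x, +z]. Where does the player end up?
(-2, 1, -1)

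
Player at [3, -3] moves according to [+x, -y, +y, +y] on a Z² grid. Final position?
(4, -2)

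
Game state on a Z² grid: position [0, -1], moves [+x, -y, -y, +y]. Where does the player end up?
(1, -2)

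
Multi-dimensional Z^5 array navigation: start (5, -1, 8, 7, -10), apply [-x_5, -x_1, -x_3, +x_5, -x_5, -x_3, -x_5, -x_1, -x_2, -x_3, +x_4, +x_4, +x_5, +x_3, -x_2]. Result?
(3, -3, 6, 9, -11)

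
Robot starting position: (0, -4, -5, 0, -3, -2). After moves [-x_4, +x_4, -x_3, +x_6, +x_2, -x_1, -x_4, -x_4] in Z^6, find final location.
(-1, -3, -6, -2, -3, -1)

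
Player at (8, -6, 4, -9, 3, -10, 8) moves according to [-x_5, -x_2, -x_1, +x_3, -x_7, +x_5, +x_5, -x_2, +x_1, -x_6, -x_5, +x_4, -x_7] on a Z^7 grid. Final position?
(8, -8, 5, -8, 3, -11, 6)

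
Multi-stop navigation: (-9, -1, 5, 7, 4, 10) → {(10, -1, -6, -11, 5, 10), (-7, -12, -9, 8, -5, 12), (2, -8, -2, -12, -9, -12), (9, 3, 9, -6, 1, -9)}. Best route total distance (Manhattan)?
197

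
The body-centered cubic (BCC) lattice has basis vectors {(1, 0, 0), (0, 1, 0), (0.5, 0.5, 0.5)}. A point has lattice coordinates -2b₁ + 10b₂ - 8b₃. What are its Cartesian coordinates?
(-6, 6, -4)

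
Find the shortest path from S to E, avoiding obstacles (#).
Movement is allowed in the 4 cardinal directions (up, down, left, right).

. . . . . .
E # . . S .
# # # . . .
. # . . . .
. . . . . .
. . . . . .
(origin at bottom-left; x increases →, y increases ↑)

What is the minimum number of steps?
6
(one shortest path: (4, 4) → (3, 4) → (2, 4) → (2, 5) → (1, 5) → (0, 5) → (0, 4))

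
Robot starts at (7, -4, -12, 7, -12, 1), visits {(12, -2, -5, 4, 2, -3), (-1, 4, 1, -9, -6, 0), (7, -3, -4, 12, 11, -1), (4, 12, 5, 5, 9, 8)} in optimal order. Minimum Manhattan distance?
160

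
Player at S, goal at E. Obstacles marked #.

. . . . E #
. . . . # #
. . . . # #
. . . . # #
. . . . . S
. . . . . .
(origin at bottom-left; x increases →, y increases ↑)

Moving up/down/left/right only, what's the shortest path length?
7
(one shortest path: (5, 1) → (4, 1) → (3, 1) → (3, 2) → (3, 3) → (3, 4) → (3, 5) → (4, 5))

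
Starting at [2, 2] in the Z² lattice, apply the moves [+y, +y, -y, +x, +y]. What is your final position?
(3, 4)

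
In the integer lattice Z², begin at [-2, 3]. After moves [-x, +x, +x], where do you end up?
(-1, 3)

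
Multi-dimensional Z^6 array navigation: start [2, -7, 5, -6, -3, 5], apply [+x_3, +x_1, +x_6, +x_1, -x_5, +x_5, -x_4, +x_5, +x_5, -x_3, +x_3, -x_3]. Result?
(4, -7, 5, -7, -1, 6)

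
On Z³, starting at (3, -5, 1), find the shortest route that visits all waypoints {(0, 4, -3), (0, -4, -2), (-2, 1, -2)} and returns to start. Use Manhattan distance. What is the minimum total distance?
36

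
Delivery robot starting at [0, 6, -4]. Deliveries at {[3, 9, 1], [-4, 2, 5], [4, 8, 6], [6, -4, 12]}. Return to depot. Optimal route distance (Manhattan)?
78
(one optimal route: (0, 6, -4) → (3, 9, 1) → (4, 8, 6) → (6, -4, 12) → (-4, 2, 5) → (0, 6, -4))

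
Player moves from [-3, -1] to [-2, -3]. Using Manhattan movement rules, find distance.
3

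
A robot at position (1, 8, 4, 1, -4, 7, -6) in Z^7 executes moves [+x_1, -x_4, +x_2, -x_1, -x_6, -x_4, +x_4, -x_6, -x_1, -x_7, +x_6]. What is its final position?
(0, 9, 4, 0, -4, 6, -7)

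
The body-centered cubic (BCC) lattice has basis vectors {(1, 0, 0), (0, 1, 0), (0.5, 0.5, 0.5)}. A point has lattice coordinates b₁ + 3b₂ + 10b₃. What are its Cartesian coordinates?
(6, 8, 5)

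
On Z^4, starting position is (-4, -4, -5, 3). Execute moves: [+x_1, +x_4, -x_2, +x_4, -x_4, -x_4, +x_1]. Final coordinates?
(-2, -5, -5, 3)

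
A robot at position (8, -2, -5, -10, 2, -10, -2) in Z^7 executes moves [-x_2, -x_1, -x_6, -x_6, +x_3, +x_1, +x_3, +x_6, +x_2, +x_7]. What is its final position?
(8, -2, -3, -10, 2, -11, -1)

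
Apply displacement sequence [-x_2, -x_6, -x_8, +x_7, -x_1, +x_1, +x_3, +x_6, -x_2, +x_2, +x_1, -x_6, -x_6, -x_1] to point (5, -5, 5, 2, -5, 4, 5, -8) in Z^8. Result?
(5, -6, 6, 2, -5, 2, 6, -9)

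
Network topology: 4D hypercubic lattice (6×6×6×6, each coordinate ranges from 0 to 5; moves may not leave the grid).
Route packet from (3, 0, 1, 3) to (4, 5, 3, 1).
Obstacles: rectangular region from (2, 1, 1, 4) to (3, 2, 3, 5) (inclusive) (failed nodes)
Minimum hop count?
10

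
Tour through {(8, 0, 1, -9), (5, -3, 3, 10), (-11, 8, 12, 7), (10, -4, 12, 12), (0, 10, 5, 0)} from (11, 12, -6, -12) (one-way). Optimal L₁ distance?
134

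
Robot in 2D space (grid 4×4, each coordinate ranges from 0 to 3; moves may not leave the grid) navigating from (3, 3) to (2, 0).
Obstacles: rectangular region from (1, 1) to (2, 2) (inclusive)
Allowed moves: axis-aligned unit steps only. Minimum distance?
4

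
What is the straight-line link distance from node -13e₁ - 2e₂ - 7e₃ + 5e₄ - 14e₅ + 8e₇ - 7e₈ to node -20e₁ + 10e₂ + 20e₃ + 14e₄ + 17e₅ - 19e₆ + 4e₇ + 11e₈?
51.6236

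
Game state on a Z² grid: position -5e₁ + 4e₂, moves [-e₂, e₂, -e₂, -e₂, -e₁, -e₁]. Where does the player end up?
(-7, 2)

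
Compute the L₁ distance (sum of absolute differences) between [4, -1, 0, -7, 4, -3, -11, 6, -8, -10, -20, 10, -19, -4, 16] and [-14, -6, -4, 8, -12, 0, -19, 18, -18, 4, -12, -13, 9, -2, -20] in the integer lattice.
202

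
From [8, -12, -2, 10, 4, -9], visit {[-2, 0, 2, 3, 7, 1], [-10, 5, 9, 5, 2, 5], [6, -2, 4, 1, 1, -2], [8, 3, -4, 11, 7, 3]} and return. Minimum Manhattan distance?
170
(one optimal route: (8, -12, -2, 10, 4, -9) → (6, -2, 4, 1, 1, -2) → (-2, 0, 2, 3, 7, 1) → (-10, 5, 9, 5, 2, 5) → (8, 3, -4, 11, 7, 3) → (8, -12, -2, 10, 4, -9))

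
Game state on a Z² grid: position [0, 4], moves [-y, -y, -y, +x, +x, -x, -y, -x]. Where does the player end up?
(0, 0)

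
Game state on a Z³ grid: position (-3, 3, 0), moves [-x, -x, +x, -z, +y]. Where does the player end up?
(-4, 4, -1)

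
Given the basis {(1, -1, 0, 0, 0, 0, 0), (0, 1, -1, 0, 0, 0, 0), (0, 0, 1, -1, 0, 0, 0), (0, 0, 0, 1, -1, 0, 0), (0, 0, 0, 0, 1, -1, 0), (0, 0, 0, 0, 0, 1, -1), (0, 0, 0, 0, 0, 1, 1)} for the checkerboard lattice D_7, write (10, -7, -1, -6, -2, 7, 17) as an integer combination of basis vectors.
10b₁ + 3b₂ + 2b₃ - 4b₄ - 6b₅ - 8b₆ + 9b₇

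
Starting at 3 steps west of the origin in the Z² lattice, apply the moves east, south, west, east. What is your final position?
(-2, -1)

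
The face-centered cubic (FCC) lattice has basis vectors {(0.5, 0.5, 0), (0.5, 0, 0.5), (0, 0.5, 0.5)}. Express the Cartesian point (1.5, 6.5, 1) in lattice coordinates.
7b₁ - 4b₂ + 6b₃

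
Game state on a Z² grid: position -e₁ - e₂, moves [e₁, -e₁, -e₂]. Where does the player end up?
(-1, -2)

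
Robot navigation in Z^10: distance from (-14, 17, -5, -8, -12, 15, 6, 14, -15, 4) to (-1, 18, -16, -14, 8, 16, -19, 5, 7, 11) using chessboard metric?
25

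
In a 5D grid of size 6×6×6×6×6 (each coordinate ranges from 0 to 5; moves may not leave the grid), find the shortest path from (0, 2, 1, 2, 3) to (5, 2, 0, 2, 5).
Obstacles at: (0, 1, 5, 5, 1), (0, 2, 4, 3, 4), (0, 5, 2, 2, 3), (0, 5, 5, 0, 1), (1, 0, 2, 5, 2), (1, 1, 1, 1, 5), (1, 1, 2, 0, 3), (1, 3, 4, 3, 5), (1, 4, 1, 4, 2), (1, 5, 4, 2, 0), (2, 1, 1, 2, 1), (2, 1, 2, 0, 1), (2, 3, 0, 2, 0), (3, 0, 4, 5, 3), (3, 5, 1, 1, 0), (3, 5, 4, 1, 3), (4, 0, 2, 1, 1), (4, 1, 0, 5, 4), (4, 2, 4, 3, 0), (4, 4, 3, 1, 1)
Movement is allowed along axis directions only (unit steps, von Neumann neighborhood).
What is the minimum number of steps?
8
(one shortest path: (0, 2, 1, 2, 3) → (1, 2, 1, 2, 3) → (2, 2, 1, 2, 3) → (3, 2, 1, 2, 3) → (4, 2, 1, 2, 3) → (5, 2, 1, 2, 3) → (5, 2, 0, 2, 3) → (5, 2, 0, 2, 4) → (5, 2, 0, 2, 5))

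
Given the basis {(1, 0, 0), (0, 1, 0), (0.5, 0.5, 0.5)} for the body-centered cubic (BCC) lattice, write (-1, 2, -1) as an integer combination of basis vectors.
3b₂ - 2b₃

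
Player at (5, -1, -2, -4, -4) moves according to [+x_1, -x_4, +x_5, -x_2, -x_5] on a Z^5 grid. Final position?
(6, -2, -2, -5, -4)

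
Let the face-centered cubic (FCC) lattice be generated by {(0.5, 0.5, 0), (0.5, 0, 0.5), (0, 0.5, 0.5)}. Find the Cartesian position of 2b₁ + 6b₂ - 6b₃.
(4, -2, 0)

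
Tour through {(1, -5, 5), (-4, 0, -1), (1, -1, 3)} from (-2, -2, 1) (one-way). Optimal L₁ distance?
22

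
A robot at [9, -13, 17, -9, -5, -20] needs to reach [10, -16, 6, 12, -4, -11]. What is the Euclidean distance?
25.5734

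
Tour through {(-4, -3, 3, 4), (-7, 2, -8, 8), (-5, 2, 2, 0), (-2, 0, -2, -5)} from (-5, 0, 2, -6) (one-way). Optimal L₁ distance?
56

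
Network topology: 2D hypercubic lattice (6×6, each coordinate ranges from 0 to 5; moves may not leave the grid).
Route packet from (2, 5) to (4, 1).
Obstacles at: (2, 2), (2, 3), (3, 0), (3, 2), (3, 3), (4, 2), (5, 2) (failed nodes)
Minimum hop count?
8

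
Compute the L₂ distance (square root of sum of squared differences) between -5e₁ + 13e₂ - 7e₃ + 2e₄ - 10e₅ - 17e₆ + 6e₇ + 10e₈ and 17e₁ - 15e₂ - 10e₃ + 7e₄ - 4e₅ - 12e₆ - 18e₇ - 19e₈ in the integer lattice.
52.7257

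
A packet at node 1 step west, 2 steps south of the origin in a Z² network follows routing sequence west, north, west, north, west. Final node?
(-4, 0)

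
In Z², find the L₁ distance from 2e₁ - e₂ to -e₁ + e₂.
5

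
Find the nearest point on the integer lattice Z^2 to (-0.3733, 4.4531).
(0, 4)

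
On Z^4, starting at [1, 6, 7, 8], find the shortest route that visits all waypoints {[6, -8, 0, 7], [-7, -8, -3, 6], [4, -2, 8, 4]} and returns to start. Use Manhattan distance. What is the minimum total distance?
86
(one optimal route: (1, 6, 7, 8) → (-7, -8, -3, 6) → (6, -8, 0, 7) → (4, -2, 8, 4) → (1, 6, 7, 8))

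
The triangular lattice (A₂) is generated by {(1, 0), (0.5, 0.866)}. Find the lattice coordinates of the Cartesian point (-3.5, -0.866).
-3b₁ - b₂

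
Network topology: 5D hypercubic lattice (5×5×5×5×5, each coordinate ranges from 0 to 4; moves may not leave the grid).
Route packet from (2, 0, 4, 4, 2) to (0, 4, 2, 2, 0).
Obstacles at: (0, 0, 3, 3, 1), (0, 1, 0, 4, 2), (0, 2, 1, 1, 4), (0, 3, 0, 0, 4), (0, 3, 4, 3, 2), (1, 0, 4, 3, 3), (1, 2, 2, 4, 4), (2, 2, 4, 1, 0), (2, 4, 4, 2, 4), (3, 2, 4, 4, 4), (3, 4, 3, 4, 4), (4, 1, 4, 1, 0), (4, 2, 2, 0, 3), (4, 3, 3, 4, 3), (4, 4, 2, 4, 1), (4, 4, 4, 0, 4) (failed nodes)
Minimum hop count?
12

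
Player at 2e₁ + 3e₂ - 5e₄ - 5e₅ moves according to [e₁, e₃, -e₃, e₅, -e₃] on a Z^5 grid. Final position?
(3, 3, -1, -5, -4)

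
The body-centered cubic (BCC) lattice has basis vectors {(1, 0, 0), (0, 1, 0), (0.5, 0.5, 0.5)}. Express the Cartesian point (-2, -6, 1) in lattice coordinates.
-3b₁ - 7b₂ + 2b₃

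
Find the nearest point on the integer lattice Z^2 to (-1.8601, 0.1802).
(-2, 0)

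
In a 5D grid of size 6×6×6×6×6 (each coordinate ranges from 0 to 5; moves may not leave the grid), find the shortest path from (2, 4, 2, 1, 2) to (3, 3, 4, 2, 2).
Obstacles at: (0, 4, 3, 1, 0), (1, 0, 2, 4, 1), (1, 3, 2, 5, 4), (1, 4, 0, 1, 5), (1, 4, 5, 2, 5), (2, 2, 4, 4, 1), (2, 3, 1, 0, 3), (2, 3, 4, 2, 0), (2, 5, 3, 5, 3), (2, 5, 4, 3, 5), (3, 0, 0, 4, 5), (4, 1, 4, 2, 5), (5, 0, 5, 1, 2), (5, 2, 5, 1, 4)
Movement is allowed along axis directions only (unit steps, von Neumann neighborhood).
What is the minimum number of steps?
5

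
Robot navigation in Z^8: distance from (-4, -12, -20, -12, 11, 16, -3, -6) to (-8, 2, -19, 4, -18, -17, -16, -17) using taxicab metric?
121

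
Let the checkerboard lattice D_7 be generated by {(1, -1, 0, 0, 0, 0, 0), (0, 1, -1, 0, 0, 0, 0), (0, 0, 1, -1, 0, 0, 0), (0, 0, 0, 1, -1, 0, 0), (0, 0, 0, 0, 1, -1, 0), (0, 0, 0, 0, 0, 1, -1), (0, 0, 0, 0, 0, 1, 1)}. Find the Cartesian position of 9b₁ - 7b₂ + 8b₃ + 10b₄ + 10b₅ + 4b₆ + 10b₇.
(9, -16, 15, 2, 0, 4, 6)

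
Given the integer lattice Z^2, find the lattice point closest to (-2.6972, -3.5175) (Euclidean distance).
(-3, -4)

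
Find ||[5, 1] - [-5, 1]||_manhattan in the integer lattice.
10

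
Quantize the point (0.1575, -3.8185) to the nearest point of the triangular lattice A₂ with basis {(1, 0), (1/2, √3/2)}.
(0, -3.464)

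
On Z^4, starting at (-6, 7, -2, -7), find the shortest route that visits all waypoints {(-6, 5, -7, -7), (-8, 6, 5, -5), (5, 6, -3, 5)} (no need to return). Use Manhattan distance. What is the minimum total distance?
55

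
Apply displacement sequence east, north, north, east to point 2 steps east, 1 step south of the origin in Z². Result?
(4, 1)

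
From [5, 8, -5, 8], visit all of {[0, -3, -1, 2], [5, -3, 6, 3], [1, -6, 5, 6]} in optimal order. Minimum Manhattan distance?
50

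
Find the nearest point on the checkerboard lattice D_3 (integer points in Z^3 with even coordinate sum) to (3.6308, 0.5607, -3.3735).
(4, 1, -3)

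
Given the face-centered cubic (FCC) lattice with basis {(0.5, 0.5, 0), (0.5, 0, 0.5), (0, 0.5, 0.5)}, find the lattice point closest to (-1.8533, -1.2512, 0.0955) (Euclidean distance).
(-2, -1, 0)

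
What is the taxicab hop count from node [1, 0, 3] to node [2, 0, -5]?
9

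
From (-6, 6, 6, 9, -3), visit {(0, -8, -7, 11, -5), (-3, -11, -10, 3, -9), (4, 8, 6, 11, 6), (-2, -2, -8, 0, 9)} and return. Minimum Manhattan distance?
158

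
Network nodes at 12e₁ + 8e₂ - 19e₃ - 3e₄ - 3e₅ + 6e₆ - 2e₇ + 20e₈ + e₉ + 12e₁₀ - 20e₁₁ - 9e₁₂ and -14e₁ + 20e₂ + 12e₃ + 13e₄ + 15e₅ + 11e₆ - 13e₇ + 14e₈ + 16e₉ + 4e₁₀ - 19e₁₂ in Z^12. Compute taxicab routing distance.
178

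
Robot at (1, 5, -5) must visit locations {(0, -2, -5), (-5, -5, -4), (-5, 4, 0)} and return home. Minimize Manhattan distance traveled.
42
(one optimal route: (1, 5, -5) → (0, -2, -5) → (-5, -5, -4) → (-5, 4, 0) → (1, 5, -5))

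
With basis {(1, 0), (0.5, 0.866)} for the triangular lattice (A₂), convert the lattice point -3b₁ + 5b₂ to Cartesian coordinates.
(-0.5, 4.33)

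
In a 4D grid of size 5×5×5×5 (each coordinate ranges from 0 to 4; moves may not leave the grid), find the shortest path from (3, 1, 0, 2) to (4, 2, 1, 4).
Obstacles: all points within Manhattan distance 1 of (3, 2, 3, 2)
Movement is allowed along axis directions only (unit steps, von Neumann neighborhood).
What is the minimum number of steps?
5
(one shortest path: (3, 1, 0, 2) → (4, 1, 0, 2) → (4, 2, 0, 2) → (4, 2, 1, 2) → (4, 2, 1, 3) → (4, 2, 1, 4))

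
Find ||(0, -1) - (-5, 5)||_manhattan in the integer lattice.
11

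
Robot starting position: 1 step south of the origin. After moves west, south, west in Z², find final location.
(-2, -2)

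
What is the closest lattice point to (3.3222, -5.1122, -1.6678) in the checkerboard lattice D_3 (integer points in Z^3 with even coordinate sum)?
(3, -5, -2)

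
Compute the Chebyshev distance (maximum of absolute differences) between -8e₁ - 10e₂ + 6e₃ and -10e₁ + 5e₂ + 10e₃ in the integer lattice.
15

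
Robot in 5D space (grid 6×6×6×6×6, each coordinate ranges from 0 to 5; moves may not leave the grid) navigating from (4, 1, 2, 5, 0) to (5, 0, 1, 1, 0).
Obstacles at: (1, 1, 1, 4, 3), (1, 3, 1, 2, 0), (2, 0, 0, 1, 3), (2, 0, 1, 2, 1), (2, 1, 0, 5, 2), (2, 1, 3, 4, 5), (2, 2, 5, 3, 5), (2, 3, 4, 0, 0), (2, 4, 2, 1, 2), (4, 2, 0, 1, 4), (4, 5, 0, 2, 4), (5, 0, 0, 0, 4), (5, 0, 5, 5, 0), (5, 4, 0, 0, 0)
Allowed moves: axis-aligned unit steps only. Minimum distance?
7
(one shortest path: (4, 1, 2, 5, 0) → (5, 1, 2, 5, 0) → (5, 0, 2, 5, 0) → (5, 0, 1, 5, 0) → (5, 0, 1, 4, 0) → (5, 0, 1, 3, 0) → (5, 0, 1, 2, 0) → (5, 0, 1, 1, 0))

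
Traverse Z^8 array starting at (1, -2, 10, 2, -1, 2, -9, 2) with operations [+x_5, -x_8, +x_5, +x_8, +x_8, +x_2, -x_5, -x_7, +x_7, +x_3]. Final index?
(1, -1, 11, 2, 0, 2, -9, 3)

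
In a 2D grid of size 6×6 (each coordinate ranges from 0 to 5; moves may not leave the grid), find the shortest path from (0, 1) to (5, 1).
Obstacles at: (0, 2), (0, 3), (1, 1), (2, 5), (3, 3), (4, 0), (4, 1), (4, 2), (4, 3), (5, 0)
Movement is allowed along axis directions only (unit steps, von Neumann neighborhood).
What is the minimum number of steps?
13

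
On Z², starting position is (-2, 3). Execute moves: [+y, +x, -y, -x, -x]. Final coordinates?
(-3, 3)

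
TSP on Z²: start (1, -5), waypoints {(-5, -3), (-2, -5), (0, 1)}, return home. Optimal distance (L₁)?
24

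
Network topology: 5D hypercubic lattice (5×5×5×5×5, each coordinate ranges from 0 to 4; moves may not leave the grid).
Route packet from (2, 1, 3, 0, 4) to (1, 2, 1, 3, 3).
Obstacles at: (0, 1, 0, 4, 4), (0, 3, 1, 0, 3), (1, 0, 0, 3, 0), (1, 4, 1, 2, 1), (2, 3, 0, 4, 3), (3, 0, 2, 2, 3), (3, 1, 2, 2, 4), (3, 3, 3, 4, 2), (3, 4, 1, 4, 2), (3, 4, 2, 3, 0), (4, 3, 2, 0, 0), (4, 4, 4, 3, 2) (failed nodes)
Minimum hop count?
8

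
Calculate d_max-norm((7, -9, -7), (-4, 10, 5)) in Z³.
19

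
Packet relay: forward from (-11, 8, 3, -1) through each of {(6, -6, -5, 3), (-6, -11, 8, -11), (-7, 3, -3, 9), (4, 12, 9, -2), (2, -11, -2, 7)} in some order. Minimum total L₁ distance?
149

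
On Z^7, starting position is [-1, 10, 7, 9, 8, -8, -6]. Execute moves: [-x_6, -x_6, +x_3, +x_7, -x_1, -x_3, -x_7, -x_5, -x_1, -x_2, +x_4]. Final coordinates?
(-3, 9, 7, 10, 7, -10, -6)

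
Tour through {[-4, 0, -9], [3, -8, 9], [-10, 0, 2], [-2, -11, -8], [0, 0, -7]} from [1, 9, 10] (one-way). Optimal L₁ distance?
82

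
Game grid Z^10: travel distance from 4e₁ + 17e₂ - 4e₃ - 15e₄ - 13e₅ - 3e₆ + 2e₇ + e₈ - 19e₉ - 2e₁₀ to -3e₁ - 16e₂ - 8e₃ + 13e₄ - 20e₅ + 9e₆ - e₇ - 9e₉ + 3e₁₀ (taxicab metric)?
110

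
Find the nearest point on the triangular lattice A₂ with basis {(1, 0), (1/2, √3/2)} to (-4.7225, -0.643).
(-4.5, -0.866)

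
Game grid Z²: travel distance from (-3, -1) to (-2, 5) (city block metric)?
7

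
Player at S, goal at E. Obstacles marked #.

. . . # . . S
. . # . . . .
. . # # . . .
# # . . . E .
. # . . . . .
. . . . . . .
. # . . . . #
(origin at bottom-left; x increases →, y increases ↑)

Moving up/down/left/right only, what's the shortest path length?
4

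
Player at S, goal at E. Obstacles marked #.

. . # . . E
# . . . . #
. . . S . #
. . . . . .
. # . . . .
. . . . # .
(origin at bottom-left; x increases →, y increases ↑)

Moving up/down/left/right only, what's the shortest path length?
4
(one shortest path: (3, 3) → (4, 3) → (4, 4) → (4, 5) → (5, 5))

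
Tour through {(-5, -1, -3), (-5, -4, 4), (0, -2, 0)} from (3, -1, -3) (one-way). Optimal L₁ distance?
26
(one optimal route: (3, -1, -3) → (0, -2, 0) → (-5, -1, -3) → (-5, -4, 4))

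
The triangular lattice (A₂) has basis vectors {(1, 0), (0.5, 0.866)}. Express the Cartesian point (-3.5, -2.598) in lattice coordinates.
-2b₁ - 3b₂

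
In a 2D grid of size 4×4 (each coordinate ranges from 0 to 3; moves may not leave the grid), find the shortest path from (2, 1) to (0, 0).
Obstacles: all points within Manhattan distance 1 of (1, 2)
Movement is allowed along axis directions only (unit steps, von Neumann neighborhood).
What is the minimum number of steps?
3
(one shortest path: (2, 1) → (2, 0) → (1, 0) → (0, 0))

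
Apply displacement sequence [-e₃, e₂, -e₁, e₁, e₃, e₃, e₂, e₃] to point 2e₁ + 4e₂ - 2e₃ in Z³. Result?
(2, 6, 0)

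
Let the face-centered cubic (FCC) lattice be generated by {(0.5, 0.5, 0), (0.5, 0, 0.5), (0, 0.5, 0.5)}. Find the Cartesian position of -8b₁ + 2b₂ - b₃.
(-3, -4.5, 0.5)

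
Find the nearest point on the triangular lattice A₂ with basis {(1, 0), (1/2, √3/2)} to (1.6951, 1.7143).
(2, 1.732)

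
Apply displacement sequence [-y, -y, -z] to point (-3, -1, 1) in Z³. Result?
(-3, -3, 0)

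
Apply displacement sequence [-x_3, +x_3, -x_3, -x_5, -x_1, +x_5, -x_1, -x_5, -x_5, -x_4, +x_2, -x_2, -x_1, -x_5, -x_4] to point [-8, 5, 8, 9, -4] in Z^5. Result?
(-11, 5, 7, 7, -7)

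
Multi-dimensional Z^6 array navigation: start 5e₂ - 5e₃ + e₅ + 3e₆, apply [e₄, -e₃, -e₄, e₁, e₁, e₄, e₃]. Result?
(2, 5, -5, 1, 1, 3)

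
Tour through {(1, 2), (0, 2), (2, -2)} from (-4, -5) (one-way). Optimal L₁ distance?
15
(one optimal route: (-4, -5) → (2, -2) → (1, 2) → (0, 2))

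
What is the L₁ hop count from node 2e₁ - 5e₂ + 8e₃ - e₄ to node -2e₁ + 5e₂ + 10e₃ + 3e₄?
20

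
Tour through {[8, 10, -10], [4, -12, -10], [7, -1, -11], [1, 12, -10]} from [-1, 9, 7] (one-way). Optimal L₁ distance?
59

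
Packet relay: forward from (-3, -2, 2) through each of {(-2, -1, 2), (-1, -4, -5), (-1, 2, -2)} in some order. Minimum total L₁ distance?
19
(one optimal route: (-3, -2, 2) → (-2, -1, 2) → (-1, 2, -2) → (-1, -4, -5))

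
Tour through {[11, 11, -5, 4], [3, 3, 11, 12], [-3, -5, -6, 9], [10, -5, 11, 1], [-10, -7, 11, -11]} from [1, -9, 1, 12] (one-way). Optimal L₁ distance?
154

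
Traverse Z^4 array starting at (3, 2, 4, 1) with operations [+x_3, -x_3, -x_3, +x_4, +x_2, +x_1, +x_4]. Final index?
(4, 3, 3, 3)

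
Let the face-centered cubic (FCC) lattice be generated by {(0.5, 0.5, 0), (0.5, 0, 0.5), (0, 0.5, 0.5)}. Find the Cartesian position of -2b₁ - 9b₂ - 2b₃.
(-5.5, -2, -5.5)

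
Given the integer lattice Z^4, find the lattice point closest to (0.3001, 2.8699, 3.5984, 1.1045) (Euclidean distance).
(0, 3, 4, 1)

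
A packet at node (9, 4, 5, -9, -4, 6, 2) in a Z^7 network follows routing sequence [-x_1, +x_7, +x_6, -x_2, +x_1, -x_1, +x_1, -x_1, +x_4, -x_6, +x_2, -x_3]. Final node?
(8, 4, 4, -8, -4, 6, 3)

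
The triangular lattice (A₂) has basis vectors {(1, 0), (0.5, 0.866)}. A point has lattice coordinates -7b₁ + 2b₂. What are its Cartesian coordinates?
(-6, 1.732)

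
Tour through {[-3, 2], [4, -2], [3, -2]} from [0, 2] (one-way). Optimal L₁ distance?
14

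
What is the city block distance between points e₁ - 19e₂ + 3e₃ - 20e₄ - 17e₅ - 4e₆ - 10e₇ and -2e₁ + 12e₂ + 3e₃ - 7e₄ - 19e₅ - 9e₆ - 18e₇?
62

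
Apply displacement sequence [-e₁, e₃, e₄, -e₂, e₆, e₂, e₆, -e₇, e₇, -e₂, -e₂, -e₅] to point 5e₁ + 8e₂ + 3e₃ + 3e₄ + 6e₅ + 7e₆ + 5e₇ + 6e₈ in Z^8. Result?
(4, 6, 4, 4, 5, 9, 5, 6)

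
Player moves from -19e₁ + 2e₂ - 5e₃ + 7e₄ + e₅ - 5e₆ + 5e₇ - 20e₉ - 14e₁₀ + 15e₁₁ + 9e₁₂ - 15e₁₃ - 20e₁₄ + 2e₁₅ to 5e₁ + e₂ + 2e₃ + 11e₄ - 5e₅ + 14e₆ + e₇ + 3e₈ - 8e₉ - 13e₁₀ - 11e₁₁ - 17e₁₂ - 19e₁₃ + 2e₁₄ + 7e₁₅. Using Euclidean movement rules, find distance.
55.5518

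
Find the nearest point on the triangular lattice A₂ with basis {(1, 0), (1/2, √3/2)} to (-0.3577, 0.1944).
(0, 0)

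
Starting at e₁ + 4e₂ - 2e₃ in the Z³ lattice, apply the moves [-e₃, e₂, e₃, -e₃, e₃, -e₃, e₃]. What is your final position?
(1, 5, -2)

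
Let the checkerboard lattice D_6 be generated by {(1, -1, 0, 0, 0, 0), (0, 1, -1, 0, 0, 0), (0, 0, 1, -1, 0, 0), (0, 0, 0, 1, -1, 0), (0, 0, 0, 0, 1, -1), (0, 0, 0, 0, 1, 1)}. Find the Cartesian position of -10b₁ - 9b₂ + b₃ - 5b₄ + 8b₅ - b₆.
(-10, 1, 10, -6, 12, -9)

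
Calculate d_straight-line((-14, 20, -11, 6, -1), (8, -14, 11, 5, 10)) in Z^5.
47.392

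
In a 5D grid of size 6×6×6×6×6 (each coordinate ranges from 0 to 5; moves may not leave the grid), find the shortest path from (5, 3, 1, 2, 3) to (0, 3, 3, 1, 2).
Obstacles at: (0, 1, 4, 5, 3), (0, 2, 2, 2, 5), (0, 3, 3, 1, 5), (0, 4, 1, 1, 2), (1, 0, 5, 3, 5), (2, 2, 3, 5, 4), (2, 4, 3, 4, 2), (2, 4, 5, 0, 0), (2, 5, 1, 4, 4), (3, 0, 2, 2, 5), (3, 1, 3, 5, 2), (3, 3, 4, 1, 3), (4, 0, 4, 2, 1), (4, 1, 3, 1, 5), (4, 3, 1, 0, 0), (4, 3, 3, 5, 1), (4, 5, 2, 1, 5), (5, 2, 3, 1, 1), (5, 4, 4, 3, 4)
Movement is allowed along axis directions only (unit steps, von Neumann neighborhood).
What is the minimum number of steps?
9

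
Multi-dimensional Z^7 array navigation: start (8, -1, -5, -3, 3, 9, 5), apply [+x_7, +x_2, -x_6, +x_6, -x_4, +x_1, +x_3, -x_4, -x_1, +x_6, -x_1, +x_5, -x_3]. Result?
(7, 0, -5, -5, 4, 10, 6)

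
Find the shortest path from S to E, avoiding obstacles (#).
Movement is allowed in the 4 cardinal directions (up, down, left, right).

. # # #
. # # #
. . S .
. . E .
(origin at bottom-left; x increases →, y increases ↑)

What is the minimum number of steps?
1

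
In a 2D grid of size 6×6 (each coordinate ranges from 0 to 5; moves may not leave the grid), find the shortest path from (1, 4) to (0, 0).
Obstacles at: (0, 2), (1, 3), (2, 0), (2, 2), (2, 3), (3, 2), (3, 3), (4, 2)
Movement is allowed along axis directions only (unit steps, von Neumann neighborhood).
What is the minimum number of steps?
13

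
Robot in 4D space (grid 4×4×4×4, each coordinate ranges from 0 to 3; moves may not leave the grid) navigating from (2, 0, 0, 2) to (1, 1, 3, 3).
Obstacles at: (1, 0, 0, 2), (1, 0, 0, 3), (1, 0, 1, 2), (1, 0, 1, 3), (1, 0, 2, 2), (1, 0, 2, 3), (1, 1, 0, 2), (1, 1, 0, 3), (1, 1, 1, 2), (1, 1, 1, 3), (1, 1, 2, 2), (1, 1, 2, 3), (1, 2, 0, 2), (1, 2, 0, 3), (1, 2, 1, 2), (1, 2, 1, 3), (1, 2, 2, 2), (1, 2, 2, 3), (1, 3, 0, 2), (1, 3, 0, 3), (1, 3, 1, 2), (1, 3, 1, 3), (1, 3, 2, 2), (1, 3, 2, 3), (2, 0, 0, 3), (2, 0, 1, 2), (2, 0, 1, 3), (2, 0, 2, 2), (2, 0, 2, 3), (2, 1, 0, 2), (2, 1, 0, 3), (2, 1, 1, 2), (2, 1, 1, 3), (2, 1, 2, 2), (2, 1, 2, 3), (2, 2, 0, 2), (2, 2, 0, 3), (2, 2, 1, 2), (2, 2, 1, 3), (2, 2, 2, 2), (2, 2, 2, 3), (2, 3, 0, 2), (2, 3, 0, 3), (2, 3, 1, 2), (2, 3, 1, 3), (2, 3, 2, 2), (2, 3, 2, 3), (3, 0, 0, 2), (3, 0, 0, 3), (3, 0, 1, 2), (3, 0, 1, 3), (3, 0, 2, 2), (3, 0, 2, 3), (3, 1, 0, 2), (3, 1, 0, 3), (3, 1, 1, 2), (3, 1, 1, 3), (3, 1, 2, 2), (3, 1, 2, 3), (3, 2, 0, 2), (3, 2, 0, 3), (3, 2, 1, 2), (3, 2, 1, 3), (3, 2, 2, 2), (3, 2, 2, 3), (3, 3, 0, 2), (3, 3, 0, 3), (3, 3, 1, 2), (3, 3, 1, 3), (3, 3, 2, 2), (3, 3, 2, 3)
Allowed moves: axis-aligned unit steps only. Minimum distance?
8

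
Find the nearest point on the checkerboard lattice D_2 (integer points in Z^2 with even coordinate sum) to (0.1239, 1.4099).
(0, 2)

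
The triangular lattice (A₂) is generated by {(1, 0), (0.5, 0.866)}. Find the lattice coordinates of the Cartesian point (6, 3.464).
4b₁ + 4b₂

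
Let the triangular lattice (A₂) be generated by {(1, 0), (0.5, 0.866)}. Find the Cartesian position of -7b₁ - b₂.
(-7.5, -0.866)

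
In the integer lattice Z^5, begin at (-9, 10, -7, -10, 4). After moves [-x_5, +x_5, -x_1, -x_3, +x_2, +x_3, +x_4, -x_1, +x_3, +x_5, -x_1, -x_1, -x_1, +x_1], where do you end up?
(-13, 11, -6, -9, 5)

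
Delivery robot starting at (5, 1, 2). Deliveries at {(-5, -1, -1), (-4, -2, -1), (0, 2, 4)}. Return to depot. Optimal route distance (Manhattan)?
38
(one optimal route: (5, 1, 2) → (-5, -1, -1) → (-4, -2, -1) → (0, 2, 4) → (5, 1, 2))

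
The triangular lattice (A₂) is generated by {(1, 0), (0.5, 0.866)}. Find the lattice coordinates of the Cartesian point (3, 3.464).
b₁ + 4b₂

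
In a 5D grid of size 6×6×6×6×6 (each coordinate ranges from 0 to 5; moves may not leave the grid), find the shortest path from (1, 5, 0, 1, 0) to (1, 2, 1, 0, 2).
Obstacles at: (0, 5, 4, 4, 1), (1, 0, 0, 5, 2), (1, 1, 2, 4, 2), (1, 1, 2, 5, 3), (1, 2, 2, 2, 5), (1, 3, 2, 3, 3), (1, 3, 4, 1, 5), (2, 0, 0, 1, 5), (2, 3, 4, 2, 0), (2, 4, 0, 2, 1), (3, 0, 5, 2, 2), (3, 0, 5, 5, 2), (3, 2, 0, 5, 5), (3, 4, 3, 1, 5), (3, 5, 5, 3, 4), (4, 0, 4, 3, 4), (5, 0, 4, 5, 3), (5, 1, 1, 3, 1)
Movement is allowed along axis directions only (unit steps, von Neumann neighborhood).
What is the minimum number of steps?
7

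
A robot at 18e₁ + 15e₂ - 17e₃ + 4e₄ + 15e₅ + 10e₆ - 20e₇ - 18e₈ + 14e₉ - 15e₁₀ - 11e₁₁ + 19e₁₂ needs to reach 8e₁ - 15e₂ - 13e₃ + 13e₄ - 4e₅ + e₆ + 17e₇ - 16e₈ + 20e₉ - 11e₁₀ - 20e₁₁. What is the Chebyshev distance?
37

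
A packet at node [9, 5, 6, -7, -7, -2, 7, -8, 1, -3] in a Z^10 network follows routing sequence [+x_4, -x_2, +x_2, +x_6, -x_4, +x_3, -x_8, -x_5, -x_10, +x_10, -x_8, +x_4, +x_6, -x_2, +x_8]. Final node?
(9, 4, 7, -6, -8, 0, 7, -9, 1, -3)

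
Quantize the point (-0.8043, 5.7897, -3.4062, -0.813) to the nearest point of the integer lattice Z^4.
(-1, 6, -3, -1)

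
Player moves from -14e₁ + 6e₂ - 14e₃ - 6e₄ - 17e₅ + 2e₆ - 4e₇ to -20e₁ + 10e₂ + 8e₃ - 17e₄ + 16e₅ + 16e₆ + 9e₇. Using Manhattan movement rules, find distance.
103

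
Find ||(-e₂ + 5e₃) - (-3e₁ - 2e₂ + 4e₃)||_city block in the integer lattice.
5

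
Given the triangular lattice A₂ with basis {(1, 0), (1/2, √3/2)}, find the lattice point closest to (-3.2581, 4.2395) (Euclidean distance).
(-3.5, 4.33)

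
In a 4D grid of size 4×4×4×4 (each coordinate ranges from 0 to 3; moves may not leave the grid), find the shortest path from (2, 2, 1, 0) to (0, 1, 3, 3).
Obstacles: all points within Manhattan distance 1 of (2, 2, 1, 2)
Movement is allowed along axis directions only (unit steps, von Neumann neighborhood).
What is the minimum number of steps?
8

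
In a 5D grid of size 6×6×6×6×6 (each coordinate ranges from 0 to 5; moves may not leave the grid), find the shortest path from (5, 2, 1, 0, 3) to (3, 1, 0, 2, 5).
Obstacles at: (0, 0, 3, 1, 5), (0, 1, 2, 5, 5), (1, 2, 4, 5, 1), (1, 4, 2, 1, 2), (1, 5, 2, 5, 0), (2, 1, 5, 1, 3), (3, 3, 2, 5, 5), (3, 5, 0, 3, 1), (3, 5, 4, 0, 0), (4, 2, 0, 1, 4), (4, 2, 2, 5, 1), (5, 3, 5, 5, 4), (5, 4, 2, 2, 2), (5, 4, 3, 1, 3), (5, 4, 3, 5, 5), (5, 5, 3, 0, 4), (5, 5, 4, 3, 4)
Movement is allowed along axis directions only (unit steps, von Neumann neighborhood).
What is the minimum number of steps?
8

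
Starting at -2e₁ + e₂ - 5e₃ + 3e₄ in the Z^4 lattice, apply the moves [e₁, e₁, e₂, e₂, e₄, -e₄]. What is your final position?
(0, 3, -5, 3)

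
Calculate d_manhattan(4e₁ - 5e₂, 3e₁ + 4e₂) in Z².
10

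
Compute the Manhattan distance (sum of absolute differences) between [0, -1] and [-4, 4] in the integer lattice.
9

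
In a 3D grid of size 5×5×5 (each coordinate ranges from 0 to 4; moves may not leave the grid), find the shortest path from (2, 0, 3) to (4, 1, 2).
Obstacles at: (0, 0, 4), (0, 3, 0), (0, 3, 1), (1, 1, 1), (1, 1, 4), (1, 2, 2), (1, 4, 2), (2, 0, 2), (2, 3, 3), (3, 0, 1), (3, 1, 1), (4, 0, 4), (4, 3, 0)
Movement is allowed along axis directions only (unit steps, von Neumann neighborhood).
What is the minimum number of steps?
4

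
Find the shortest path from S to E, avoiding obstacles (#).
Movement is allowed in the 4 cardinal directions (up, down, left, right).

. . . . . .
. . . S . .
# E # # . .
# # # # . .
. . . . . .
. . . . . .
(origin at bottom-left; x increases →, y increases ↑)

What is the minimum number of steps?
3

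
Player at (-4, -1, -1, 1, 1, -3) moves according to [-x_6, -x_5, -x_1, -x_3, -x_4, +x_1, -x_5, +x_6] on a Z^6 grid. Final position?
(-4, -1, -2, 0, -1, -3)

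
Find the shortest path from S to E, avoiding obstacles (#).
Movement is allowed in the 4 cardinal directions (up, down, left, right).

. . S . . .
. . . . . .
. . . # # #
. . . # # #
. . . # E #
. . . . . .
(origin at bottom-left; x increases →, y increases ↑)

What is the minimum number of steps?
8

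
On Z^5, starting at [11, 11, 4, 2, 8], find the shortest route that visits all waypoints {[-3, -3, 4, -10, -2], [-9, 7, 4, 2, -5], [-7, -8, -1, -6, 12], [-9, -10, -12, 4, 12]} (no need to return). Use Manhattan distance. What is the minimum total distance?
125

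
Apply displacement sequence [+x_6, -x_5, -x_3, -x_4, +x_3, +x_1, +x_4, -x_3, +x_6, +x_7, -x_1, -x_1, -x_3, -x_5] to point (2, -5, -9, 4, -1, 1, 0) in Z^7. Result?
(1, -5, -11, 4, -3, 3, 1)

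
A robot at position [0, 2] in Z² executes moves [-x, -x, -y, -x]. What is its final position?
(-3, 1)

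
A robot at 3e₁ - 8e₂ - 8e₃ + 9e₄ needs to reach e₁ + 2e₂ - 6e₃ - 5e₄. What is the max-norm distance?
14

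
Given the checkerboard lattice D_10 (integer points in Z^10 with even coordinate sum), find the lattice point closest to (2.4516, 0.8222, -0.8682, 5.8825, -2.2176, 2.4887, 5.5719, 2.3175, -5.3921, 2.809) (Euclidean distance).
(2, 1, -1, 6, -2, 2, 6, 2, -5, 3)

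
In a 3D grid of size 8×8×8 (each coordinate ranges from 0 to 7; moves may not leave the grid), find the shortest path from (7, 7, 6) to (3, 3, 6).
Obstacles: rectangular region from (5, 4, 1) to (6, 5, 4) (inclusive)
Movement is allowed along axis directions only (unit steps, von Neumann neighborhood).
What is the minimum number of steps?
8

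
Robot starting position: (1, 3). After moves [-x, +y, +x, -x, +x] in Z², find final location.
(1, 4)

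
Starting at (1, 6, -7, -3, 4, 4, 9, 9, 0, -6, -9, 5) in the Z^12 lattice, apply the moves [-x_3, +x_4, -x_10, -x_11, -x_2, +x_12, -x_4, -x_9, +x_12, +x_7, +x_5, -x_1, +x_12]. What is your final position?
(0, 5, -8, -3, 5, 4, 10, 9, -1, -7, -10, 8)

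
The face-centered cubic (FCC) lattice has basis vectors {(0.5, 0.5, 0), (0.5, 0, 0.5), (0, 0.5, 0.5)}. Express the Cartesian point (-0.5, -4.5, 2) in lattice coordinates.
-7b₁ + 6b₂ - 2b₃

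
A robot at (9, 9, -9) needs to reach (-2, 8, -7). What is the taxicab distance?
14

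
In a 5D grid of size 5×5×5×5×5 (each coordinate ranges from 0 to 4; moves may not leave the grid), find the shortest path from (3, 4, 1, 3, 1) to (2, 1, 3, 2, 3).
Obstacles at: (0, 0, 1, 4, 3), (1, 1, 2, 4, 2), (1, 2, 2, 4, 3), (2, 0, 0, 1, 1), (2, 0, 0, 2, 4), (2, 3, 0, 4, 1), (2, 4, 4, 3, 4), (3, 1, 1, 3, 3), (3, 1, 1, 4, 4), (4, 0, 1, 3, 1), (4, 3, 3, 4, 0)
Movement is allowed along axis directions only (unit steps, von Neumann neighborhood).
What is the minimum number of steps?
9
(one shortest path: (3, 4, 1, 3, 1) → (2, 4, 1, 3, 1) → (2, 3, 1, 3, 1) → (2, 2, 1, 3, 1) → (2, 1, 1, 3, 1) → (2, 1, 2, 3, 1) → (2, 1, 3, 3, 1) → (2, 1, 3, 2, 1) → (2, 1, 3, 2, 2) → (2, 1, 3, 2, 3))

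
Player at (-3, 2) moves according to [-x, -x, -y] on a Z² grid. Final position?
(-5, 1)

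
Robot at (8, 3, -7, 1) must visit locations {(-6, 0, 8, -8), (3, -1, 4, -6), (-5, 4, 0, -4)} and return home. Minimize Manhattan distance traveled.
86
(one optimal route: (8, 3, -7, 1) → (3, -1, 4, -6) → (-6, 0, 8, -8) → (-5, 4, 0, -4) → (8, 3, -7, 1))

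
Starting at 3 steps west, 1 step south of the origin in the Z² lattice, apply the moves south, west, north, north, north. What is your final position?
(-4, 1)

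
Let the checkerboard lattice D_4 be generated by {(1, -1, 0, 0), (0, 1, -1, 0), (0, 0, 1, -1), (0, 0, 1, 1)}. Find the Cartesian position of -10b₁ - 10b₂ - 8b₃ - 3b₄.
(-10, 0, -1, 5)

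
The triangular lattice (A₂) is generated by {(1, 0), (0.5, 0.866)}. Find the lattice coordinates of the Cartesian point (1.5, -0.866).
2b₁ - b₂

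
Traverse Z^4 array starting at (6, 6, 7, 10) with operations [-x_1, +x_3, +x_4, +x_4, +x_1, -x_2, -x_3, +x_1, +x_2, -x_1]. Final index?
(6, 6, 7, 12)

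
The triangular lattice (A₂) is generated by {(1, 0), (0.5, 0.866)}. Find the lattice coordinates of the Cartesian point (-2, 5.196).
-5b₁ + 6b₂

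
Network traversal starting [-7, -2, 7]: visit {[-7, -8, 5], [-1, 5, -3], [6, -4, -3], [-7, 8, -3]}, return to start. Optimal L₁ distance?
78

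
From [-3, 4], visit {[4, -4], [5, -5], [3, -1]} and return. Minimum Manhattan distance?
34
(one optimal route: (-3, 4) → (4, -4) → (5, -5) → (3, -1) → (-3, 4))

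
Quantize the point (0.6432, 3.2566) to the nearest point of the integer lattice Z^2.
(1, 3)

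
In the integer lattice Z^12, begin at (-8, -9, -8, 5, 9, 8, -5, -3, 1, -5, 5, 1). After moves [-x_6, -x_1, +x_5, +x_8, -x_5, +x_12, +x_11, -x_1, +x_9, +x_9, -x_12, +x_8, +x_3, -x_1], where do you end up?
(-11, -9, -7, 5, 9, 7, -5, -1, 3, -5, 6, 1)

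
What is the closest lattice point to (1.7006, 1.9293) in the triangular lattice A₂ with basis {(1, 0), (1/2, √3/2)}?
(2, 1.732)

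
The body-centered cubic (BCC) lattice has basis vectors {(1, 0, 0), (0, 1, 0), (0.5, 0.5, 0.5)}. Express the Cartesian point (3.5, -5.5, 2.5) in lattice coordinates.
b₁ - 8b₂ + 5b₃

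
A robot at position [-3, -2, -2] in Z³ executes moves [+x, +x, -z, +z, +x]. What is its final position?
(0, -2, -2)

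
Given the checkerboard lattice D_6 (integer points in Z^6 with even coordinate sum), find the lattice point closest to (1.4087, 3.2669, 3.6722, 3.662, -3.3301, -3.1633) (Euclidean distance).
(1, 3, 4, 4, -3, -3)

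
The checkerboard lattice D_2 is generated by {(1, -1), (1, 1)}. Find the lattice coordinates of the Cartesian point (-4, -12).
4b₁ - 8b₂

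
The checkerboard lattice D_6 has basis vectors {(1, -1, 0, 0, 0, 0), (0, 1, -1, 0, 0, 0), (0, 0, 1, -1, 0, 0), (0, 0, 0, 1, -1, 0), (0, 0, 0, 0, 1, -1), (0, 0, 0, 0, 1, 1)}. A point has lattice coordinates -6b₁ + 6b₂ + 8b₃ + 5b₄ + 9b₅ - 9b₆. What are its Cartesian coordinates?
(-6, 12, 2, -3, -5, -18)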